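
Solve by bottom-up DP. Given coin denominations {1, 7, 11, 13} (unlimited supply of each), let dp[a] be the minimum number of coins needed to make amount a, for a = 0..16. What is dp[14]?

2

 a  0  1  2  3  4  5  6  7  8  9 10 11 12 13 14 15 16
dp  0  1  2  3  4  5  6  1  2  3  4  1  2  1  2  3  4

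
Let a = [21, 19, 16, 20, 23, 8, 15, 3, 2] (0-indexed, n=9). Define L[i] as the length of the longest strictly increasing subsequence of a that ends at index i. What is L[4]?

   i    0    1    2    3    4    5    6    7    8
a[i]   21   19   16   20   23    8   15    3    2
L[i]    1    1    1    2    3    1    2    1    1

3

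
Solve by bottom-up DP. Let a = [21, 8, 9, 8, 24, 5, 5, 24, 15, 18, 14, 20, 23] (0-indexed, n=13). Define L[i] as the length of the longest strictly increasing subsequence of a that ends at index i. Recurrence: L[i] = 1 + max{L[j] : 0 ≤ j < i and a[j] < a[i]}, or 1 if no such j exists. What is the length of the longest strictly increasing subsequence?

   i    0    1    2    3    4    5    6    7    8    9   10   11   12
a[i]   21    8    9    8   24    5    5   24   15   18   14   20   23
L[i]    1    1    2    1    3    1    1    3    3    4    3    5    6

6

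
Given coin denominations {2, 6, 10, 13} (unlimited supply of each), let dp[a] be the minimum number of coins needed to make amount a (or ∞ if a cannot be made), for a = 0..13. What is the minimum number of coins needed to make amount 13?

1

 a  0  1  2  3  4  5  6  7  8  9 10 11 12 13
dp  0  -  1  -  2  -  1  -  2  -  1  -  2  1
(- denotes ∞ / unreachable)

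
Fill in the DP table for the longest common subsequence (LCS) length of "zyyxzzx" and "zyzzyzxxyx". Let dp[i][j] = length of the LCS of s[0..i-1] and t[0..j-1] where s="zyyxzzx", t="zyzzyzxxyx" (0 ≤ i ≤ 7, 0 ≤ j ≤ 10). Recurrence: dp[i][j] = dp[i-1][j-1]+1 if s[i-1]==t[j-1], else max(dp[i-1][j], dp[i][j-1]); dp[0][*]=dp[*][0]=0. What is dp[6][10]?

   ''  z  y  z  z  y  z  x  x  y  x
''  0  0  0  0  0  0  0  0  0  0  0
 z  0  1  1  1  1  1  1  1  1  1  1
 y  0  1  2  2  2  2  2  2  2  2  2
 y  0  1  2  2  2  3  3  3  3  3  3
 x  0  1  2  2  2  3  3  4  4  4  4
 z  0  1  2  3  3  3  4  4  4  4  4
 z  0  1  2  3  4  4  4  4  4  4  4
 x  0  1  2  3  4  4  4  5  5  5  5

4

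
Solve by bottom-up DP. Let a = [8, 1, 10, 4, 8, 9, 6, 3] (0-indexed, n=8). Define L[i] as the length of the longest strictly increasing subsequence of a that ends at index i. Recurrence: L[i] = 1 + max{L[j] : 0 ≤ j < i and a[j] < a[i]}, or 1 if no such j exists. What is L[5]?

   i    0    1    2    3    4    5    6    7
a[i]    8    1   10    4    8    9    6    3
L[i]    1    1    2    2    3    4    3    2

4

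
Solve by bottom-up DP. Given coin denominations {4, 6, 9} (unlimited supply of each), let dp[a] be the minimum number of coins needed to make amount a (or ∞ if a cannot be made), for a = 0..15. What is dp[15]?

 a  0  1  2  3  4  5  6  7  8  9 10 11 12 13 14 15
dp  0  -  -  -  1  -  1  -  2  1  2  -  2  2  3  2
(- denotes ∞ / unreachable)

2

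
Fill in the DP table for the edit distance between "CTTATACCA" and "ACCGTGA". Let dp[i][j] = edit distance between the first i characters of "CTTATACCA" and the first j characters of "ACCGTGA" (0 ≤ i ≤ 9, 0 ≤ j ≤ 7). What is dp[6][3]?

5

   ''  A  C  C  G  T  G  A
''  0  1  2  3  4  5  6  7
 C  1  1  1  2  3  4  5  6
 T  2  2  2  2  3  3  4  5
 T  3  3  3  3  3  3  4  5
 A  4  3  4  4  4  4  4  4
 T  5  4  4  5  5  4  5  5
 A  6  5  5  5  6  5  5  5
 C  7  6  5  5  6  6  6  6
 C  8  7  6  5  6  7  7  7
 A  9  8  7  6  6  7  8  7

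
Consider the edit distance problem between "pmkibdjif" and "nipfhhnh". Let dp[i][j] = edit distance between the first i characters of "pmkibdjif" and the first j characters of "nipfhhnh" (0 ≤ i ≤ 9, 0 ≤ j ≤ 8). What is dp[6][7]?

7

   ''  n  i  p  f  h  h  n  h
''  0  1  2  3  4  5  6  7  8
 p  1  1  2  2  3  4  5  6  7
 m  2  2  2  3  3  4  5  6  7
 k  3  3  3  3  4  4  5  6  7
 i  4  4  3  4  4  5  5  6  7
 b  5  5  4  4  5  5  6  6  7
 d  6  6  5  5  5  6  6  7  7
 j  7  7  6  6  6  6  7  7  8
 i  8  8  7  7  7  7  7  8  8
 f  9  9  8  8  7  8  8  8  9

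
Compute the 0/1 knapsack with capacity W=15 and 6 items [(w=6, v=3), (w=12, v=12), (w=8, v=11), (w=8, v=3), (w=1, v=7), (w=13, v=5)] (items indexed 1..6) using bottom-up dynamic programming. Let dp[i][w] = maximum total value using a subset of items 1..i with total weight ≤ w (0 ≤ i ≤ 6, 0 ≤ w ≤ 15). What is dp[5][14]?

19

i\w   0   1   2   3   4   5   6   7   8   9  10  11  12  13  14  15
  0   0   0   0   0   0   0   0   0   0   0   0   0   0   0   0   0
  1   0   0   0   0   0   0   3   3   3   3   3   3   3   3   3   3
  2   0   0   0   0   0   0   3   3   3   3   3   3  12  12  12  12
  3   0   0   0   0   0   0   3   3  11  11  11  11  12  12  14  14
  4   0   0   0   0   0   0   3   3  11  11  11  11  12  12  14  14
  5   0   7   7   7   7   7   7  10  11  18  18  18  18  19  19  21
  6   0   7   7   7   7   7   7  10  11  18  18  18  18  19  19  21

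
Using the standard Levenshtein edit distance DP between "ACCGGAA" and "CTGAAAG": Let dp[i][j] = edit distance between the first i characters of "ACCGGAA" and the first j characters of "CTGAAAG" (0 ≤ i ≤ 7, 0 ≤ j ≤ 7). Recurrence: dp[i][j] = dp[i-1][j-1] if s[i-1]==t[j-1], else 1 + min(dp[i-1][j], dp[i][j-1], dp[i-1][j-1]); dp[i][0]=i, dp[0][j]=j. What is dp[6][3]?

   ''  C  T  G  A  A  A  G
''  0  1  2  3  4  5  6  7
 A  1  1  2  3  3  4  5  6
 C  2  1  2  3  4  4  5  6
 C  3  2  2  3  4  5  5  6
 G  4  3  3  2  3  4  5  5
 G  5  4  4  3  3  4  5  5
 A  6  5  5  4  3  3  4  5
 A  7  6  6  5  4  3  3  4

4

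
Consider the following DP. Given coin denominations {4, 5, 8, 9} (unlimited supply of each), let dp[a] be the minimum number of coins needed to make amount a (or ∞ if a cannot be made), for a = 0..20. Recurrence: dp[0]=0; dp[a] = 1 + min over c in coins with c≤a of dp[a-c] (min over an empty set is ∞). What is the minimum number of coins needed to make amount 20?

 a  0  1  2  3  4  5  6  7  8  9 10 11 12 13 14 15 16 17 18 19 20
dp  0  -  -  -  1  1  -  -  1  1  2  -  2  2  2  3  2  2  2  3  3
(- denotes ∞ / unreachable)

3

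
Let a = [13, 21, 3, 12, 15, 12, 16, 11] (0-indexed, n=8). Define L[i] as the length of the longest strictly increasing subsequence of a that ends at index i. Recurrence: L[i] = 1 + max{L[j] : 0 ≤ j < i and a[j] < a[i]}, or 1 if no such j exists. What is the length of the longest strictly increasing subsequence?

4

   i    0    1    2    3    4    5    6    7
a[i]   13   21    3   12   15   12   16   11
L[i]    1    2    1    2    3    2    4    2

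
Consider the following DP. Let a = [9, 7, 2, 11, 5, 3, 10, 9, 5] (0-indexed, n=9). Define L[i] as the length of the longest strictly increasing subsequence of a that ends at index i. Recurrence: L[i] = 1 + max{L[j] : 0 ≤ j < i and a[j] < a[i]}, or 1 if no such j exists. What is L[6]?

   i    0    1    2    3    4    5    6    7    8
a[i]    9    7    2   11    5    3   10    9    5
L[i]    1    1    1    2    2    2    3    3    3

3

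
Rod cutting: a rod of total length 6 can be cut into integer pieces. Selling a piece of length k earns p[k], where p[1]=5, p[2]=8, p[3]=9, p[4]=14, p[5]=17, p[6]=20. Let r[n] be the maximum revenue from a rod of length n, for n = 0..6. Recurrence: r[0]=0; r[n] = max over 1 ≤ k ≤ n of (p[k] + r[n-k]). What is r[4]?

   n    0    1    2    3    4    5    6
r[n]    0    5   10   15   20   25   30

20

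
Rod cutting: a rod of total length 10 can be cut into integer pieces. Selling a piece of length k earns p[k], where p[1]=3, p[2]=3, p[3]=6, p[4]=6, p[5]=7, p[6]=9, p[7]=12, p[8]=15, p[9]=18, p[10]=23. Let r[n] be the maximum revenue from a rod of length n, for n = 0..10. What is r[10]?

30

   n    0    1    2    3    4    5    6    7    8    9   10
r[n]    0    3    6    9   12   15   18   21   24   27   30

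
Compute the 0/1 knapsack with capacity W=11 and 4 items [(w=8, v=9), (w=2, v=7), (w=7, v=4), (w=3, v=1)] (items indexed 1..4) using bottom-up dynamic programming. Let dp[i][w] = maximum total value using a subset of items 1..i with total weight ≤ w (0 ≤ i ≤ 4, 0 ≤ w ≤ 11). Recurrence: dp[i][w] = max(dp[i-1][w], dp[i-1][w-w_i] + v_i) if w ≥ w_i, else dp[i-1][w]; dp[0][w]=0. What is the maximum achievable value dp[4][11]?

i\w   0   1   2   3   4   5   6   7   8   9  10  11
  0   0   0   0   0   0   0   0   0   0   0   0   0
  1   0   0   0   0   0   0   0   0   9   9   9   9
  2   0   0   7   7   7   7   7   7   9   9  16  16
  3   0   0   7   7   7   7   7   7   9  11  16  16
  4   0   0   7   7   7   8   8   8   9  11  16  16

16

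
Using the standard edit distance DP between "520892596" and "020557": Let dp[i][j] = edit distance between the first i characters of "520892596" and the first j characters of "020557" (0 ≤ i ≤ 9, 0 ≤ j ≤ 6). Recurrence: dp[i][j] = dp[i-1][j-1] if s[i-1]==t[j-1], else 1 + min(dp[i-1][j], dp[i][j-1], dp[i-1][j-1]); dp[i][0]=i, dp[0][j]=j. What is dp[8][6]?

   ''  0  2  0  5  5  7
''  0  1  2  3  4  5  6
 5  1  1  2  3  3  4  5
 2  2  2  1  2  3  4  5
 0  3  2  2  1  2  3  4
 8  4  3  3  2  2  3  4
 9  5  4  4  3  3  3  4
 2  6  5  4  4  4  4  4
 5  7  6  5  5  4  4  5
 9  8  7  6  6  5  5  5
 6  9  8  7  7  6  6  6

5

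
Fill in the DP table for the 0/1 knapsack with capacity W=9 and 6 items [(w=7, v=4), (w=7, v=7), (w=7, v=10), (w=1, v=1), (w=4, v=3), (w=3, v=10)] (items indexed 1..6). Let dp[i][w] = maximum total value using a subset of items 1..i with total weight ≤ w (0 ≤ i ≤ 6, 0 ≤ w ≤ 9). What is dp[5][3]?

1

i\w   0   1   2   3   4   5   6   7   8   9
  0   0   0   0   0   0   0   0   0   0   0
  1   0   0   0   0   0   0   0   4   4   4
  2   0   0   0   0   0   0   0   7   7   7
  3   0   0   0   0   0   0   0  10  10  10
  4   0   1   1   1   1   1   1  10  11  11
  5   0   1   1   1   3   4   4  10  11  11
  6   0   1   1  10  11  11  11  13  14  14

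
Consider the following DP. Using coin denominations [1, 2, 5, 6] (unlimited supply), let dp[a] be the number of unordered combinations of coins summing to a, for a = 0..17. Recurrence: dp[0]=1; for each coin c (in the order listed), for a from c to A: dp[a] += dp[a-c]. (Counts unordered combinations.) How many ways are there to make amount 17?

after  coin     0     1     2     3     4     5     6     7     8     9    10    11    12    13    14    15    16    17
          1     1     1     1     1     1     1     1     1     1     1     1     1     1     1     1     1     1     1
          2     1     1     2     2     3     3     4     4     5     5     6     6     7     7     8     8     9     9
          5     1     1     2     2     3     4     5     6     7     8    10    11    13    14    16    18    20    22
          6     1     1     2     2     3     4     6     7     9    10    13    15    19    21    25    28    33    37

37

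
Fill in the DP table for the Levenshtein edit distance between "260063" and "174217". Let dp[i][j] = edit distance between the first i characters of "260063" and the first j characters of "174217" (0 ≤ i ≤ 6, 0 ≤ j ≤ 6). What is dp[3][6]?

5

   ''  1  7  4  2  1  7
''  0  1  2  3  4  5  6
 2  1  1  2  3  3  4  5
 6  2  2  2  3  4  4  5
 0  3  3  3  3  4  5  5
 0  4  4  4  4  4  5  6
 6  5  5  5  5  5  5  6
 3  6  6  6  6  6  6  6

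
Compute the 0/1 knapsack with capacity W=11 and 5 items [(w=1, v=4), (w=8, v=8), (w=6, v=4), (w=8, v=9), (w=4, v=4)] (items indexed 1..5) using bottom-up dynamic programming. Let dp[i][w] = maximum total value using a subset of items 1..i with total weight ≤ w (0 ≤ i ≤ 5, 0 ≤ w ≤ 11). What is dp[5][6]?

i\w   0   1   2   3   4   5   6   7   8   9  10  11
  0   0   0   0   0   0   0   0   0   0   0   0   0
  1   0   4   4   4   4   4   4   4   4   4   4   4
  2   0   4   4   4   4   4   4   4   8  12  12  12
  3   0   4   4   4   4   4   4   8   8  12  12  12
  4   0   4   4   4   4   4   4   8   9  13  13  13
  5   0   4   4   4   4   8   8   8   9  13  13  13

8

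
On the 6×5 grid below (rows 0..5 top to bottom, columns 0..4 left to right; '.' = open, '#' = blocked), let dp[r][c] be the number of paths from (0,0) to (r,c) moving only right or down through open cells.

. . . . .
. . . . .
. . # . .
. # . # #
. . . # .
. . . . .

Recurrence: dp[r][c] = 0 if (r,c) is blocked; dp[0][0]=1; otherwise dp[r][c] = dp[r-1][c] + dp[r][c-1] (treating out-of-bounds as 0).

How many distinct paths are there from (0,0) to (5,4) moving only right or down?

3

r\c   0   1   2   3   4
  0   1   1   1   1   1
  1   1   2   3   4   5
  2   1   3   0   4   9
  3   1   0   0   0   0
  4   1   1   1   0   0
  5   1   2   3   3   3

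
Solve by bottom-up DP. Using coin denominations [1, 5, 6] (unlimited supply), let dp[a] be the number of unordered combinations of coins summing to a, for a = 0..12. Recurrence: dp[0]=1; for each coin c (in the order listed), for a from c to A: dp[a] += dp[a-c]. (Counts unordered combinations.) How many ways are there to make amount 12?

6

after  coin     0     1     2     3     4     5     6     7     8     9    10    11    12
          1     1     1     1     1     1     1     1     1     1     1     1     1     1
          5     1     1     1     1     1     2     2     2     2     2     3     3     3
          6     1     1     1     1     1     2     3     3     3     3     4     5     6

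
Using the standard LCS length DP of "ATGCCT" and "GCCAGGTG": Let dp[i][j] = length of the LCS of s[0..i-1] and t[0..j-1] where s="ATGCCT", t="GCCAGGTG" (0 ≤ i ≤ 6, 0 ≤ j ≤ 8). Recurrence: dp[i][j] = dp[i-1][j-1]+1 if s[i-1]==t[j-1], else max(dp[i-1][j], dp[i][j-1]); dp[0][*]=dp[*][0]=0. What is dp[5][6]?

   ''  G  C  C  A  G  G  T  G
''  0  0  0  0  0  0  0  0  0
 A  0  0  0  0  1  1  1  1  1
 T  0  0  0  0  1  1  1  2  2
 G  0  1  1  1  1  2  2  2  3
 C  0  1  2  2  2  2  2  2  3
 C  0  1  2  3  3  3  3  3  3
 T  0  1  2  3  3  3  3  4  4

3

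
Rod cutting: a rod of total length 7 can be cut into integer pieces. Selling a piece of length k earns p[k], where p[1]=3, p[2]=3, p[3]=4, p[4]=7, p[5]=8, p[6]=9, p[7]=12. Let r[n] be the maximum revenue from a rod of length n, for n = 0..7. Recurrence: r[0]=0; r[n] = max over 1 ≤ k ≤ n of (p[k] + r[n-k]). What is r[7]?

   n    0    1    2    3    4    5    6    7
r[n]    0    3    6    9   12   15   18   21

21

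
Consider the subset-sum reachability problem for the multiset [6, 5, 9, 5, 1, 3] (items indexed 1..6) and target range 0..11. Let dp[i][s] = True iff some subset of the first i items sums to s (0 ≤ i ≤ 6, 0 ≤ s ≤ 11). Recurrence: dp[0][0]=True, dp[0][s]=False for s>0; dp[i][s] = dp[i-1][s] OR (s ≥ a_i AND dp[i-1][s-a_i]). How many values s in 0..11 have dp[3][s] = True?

5

i\s   0   1   2   3   4   5   6   7   8   9  10  11
  0   T   F   F   F   F   F   F   F   F   F   F   F
  1   T   F   F   F   F   F   T   F   F   F   F   F
  2   T   F   F   F   F   T   T   F   F   F   F   T
  3   T   F   F   F   F   T   T   F   F   T   F   T
  4   T   F   F   F   F   T   T   F   F   T   T   T
  5   T   T   F   F   F   T   T   T   F   T   T   T
  6   T   T   F   T   T   T   T   T   T   T   T   T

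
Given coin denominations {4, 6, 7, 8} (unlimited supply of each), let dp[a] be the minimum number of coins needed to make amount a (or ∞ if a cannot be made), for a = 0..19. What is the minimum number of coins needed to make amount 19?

3

 a  0  1  2  3  4  5  6  7  8  9 10 11 12 13 14 15 16 17 18 19
dp  0  -  -  -  1  -  1  1  1  -  2  2  2  2  2  2  2  3  3  3
(- denotes ∞ / unreachable)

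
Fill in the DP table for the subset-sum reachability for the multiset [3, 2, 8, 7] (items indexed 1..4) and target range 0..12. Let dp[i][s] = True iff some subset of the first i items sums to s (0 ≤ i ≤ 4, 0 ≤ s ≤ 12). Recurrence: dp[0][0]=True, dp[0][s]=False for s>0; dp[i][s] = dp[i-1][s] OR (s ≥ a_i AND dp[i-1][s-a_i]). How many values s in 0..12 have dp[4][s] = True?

10

i\s   0   1   2   3   4   5   6   7   8   9  10  11  12
  0   T   F   F   F   F   F   F   F   F   F   F   F   F
  1   T   F   F   T   F   F   F   F   F   F   F   F   F
  2   T   F   T   T   F   T   F   F   F   F   F   F   F
  3   T   F   T   T   F   T   F   F   T   F   T   T   F
  4   T   F   T   T   F   T   F   T   T   T   T   T   T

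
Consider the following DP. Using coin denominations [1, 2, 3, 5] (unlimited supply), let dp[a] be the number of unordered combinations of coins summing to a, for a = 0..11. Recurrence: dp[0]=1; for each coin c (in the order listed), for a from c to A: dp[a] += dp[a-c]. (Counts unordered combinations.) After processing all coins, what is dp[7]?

after  coin     0     1     2     3     4     5     6     7     8     9    10    11
          1     1     1     1     1     1     1     1     1     1     1     1     1
          2     1     1     2     2     3     3     4     4     5     5     6     6
          3     1     1     2     3     4     5     7     8    10    12    14    16
          5     1     1     2     3     4     6     8    10    13    16    20    24

10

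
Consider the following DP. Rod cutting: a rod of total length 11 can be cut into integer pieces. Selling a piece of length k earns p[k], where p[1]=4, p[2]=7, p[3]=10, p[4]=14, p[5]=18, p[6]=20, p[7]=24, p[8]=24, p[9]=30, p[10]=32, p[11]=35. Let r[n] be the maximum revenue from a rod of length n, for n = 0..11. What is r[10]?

   n    0    1    2    3    4    5    6    7    8    9   10   11
r[n]    0    4    8   12   16   20   24   28   32   36   40   44

40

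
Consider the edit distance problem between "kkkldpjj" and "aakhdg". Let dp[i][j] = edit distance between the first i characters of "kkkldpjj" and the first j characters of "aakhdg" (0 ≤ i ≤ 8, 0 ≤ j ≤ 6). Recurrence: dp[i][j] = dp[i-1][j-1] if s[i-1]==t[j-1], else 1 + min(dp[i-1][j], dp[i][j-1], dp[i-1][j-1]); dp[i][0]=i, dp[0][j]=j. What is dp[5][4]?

   ''  a  a  k  h  d  g
''  0  1  2  3  4  5  6
 k  1  1  2  2  3  4  5
 k  2  2  2  2  3  4  5
 k  3  3  3  2  3  4  5
 l  4  4  4  3  3  4  5
 d  5  5  5  4  4  3  4
 p  6  6  6  5  5  4  4
 j  7  7  7  6  6  5  5
 j  8  8  8  7  7  6  6

4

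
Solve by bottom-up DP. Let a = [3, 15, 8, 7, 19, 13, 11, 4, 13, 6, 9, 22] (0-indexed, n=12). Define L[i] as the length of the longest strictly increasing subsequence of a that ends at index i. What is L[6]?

   i    0    1    2    3    4    5    6    7    8    9   10   11
a[i]    3   15    8    7   19   13   11    4   13    6    9   22
L[i]    1    2    2    2    3    3    3    2    4    3    4    5

3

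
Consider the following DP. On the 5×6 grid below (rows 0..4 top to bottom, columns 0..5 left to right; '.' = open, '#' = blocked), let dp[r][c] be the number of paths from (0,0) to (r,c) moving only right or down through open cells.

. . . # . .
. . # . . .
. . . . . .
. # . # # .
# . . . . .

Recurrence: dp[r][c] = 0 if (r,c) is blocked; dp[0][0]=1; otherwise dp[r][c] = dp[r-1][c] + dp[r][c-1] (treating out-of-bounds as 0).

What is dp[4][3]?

3

r\c   0   1   2   3   4   5
  0   1   1   1   0   0   0
  1   1   2   0   0   0   0
  2   1   3   3   3   3   3
  3   1   0   3   0   0   3
  4   0   0   3   3   3   6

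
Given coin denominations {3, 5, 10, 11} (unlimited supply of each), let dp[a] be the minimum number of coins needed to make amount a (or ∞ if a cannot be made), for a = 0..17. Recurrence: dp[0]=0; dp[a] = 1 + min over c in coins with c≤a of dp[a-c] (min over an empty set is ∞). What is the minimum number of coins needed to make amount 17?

 a  0  1  2  3  4  5  6  7  8  9 10 11 12 13 14 15 16 17
dp  0  -  -  1  -  1  2  -  2  3  1  1  4  2  2  2  2  3
(- denotes ∞ / unreachable)

3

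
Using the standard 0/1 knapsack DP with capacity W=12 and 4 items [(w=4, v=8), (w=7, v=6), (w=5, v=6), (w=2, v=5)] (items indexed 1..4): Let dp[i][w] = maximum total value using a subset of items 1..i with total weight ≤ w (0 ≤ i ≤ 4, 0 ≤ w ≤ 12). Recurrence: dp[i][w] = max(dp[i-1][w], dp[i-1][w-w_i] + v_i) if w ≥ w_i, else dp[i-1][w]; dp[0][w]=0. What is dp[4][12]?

i\w   0   1   2   3   4   5   6   7   8   9  10  11  12
  0   0   0   0   0   0   0   0   0   0   0   0   0   0
  1   0   0   0   0   8   8   8   8   8   8   8   8   8
  2   0   0   0   0   8   8   8   8   8   8   8  14  14
  3   0   0   0   0   8   8   8   8   8  14  14  14  14
  4   0   0   5   5   8   8  13  13  13  14  14  19  19

19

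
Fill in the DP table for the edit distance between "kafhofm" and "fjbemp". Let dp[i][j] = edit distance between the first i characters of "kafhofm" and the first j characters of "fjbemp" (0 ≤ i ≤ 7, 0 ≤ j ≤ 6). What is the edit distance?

6

   ''  f  j  b  e  m  p
''  0  1  2  3  4  5  6
 k  1  1  2  3  4  5  6
 a  2  2  2  3  4  5  6
 f  3  2  3  3  4  5  6
 h  4  3  3  4  4  5  6
 o  5  4  4  4  5  5  6
 f  6  5  5  5  5  6  6
 m  7  6  6  6  6  5  6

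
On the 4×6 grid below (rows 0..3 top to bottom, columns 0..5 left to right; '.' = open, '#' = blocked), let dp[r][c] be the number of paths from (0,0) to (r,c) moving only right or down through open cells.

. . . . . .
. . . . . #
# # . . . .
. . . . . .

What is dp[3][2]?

r\c   0   1   2   3   4   5
  0   1   1   1   1   1   1
  1   1   2   3   4   5   0
  2   0   0   3   7  12  12
  3   0   0   3  10  22  34

3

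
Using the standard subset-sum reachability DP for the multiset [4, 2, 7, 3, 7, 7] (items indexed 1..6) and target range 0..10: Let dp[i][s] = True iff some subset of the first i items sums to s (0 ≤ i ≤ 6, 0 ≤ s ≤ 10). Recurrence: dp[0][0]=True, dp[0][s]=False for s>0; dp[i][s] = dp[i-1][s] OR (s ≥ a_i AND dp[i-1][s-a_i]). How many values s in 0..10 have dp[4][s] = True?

i\s   0   1   2   3   4   5   6   7   8   9  10
  0   T   F   F   F   F   F   F   F   F   F   F
  1   T   F   F   F   T   F   F   F   F   F   F
  2   T   F   T   F   T   F   T   F   F   F   F
  3   T   F   T   F   T   F   T   T   F   T   F
  4   T   F   T   T   T   T   T   T   F   T   T
  5   T   F   T   T   T   T   T   T   F   T   T
  6   T   F   T   T   T   T   T   T   F   T   T

9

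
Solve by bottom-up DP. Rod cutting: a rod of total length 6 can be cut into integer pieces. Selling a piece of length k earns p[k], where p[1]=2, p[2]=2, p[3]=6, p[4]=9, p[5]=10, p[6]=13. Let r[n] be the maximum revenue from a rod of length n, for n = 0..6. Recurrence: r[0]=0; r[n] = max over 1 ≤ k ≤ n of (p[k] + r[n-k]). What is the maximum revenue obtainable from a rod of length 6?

13

   n    0    1    2    3    4    5    6
r[n]    0    2    4    6    9   11   13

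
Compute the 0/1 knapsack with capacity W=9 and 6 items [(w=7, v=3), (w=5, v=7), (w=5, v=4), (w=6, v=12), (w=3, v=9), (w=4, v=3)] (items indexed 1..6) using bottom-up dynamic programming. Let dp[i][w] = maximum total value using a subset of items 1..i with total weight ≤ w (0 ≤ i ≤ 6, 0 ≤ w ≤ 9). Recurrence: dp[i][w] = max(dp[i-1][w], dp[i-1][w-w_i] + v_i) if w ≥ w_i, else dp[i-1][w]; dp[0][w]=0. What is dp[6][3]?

i\w   0   1   2   3   4   5   6   7   8   9
  0   0   0   0   0   0   0   0   0   0   0
  1   0   0   0   0   0   0   0   3   3   3
  2   0   0   0   0   0   7   7   7   7   7
  3   0   0   0   0   0   7   7   7   7   7
  4   0   0   0   0   0   7  12  12  12  12
  5   0   0   0   9   9   9  12  12  16  21
  6   0   0   0   9   9   9  12  12  16  21

9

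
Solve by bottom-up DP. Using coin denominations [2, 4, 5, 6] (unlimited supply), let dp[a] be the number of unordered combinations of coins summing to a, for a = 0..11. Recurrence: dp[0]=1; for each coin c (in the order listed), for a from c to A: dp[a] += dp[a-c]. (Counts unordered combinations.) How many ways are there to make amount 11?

after  coin     0     1     2     3     4     5     6     7     8     9    10    11
          2     1     0     1     0     1     0     1     0     1     0     1     0
          4     1     0     1     0     2     0     2     0     3     0     3     0
          5     1     0     1     0     2     1     2     1     3     2     4     2
          6     1     0     1     0     2     1     3     1     4     2     6     3

3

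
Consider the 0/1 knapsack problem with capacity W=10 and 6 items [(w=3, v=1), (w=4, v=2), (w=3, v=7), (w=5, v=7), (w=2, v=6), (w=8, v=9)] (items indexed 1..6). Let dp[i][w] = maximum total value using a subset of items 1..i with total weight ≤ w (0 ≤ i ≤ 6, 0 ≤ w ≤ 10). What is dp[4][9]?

14

i\w   0   1   2   3   4   5   6   7   8   9  10
  0   0   0   0   0   0   0   0   0   0   0   0
  1   0   0   0   1   1   1   1   1   1   1   1
  2   0   0   0   1   2   2   2   3   3   3   3
  3   0   0   0   7   7   7   8   9   9   9  10
  4   0   0   0   7   7   7   8   9  14  14  14
  5   0   0   6   7   7  13  13  13  14  15  20
  6   0   0   6   7   7  13  13  13  14  15  20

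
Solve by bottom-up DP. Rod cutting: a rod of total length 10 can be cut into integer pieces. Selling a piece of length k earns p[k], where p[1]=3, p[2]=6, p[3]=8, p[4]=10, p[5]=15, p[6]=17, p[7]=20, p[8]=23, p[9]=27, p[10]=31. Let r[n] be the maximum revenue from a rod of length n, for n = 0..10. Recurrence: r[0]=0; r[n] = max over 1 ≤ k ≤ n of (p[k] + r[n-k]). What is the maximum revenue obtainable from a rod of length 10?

   n    0    1    2    3    4    5    6    7    8    9   10
r[n]    0    3    6    9   12   15   18   21   24   27   31

31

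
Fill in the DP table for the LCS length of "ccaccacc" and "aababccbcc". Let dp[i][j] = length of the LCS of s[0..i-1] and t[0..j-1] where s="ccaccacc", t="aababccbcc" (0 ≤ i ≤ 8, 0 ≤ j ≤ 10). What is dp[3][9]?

2

   ''  a  a  b  a  b  c  c  b  c  c
''  0  0  0  0  0  0  0  0  0  0  0
 c  0  0  0  0  0  0  1  1  1  1  1
 c  0  0  0  0  0  0  1  2  2  2  2
 a  0  1  1  1  1  1  1  2  2  2  2
 c  0  1  1  1  1  1  2  2  2  3  3
 c  0  1  1  1  1  1  2  3  3  3  4
 a  0  1  2  2  2  2  2  3  3  3  4
 c  0  1  2  2  2  2  3  3  3  4  4
 c  0  1  2  2  2  2  3  4  4  4  5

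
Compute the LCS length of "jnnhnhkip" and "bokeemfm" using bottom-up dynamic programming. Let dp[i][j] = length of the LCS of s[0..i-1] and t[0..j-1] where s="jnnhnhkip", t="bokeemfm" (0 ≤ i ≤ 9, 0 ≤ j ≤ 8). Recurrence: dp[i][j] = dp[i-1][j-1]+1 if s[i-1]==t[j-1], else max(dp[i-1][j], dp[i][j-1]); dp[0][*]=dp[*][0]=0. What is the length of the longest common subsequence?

1

   ''  b  o  k  e  e  m  f  m
''  0  0  0  0  0  0  0  0  0
 j  0  0  0  0  0  0  0  0  0
 n  0  0  0  0  0  0  0  0  0
 n  0  0  0  0  0  0  0  0  0
 h  0  0  0  0  0  0  0  0  0
 n  0  0  0  0  0  0  0  0  0
 h  0  0  0  0  0  0  0  0  0
 k  0  0  0  1  1  1  1  1  1
 i  0  0  0  1  1  1  1  1  1
 p  0  0  0  1  1  1  1  1  1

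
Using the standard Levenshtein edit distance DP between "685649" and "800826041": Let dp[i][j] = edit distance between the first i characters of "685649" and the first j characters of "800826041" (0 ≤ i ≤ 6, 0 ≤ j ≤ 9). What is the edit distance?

6

   ''  8  0  0  8  2  6  0  4  1
''  0  1  2  3  4  5  6  7  8  9
 6  1  1  2  3  4  5  5  6  7  8
 8  2  1  2  3  3  4  5  6  7  8
 5  3  2  2  3  4  4  5  6  7  8
 6  4  3  3  3  4  5  4  5  6  7
 4  5  4  4  4  4  5  5  5  5  6
 9  6  5  5  5  5  5  6  6  6  6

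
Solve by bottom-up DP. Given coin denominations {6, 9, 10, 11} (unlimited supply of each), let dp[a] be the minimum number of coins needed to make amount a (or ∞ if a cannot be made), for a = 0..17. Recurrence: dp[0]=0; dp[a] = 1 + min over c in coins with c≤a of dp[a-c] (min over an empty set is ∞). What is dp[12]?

2

 a  0  1  2  3  4  5  6  7  8  9 10 11 12 13 14 15 16 17
dp  0  -  -  -  -  -  1  -  -  1  1  1  2  -  -  2  2  2
(- denotes ∞ / unreachable)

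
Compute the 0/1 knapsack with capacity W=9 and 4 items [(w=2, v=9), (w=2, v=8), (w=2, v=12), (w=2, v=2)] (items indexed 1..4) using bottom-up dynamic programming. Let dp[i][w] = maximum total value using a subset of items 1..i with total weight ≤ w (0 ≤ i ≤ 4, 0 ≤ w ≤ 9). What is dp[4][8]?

i\w   0   1   2   3   4   5   6   7   8   9
  0   0   0   0   0   0   0   0   0   0   0
  1   0   0   9   9   9   9   9   9   9   9
  2   0   0   9   9  17  17  17  17  17  17
  3   0   0  12  12  21  21  29  29  29  29
  4   0   0  12  12  21  21  29  29  31  31

31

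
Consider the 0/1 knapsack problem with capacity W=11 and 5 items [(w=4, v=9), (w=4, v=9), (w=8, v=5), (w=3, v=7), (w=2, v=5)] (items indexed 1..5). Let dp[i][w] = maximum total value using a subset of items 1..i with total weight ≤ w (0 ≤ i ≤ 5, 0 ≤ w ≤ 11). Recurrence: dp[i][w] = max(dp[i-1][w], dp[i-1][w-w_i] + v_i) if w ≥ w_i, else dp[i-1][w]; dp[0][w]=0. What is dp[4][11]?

25

i\w   0   1   2   3   4   5   6   7   8   9  10  11
  0   0   0   0   0   0   0   0   0   0   0   0   0
  1   0   0   0   0   9   9   9   9   9   9   9   9
  2   0   0   0   0   9   9   9   9  18  18  18  18
  3   0   0   0   0   9   9   9   9  18  18  18  18
  4   0   0   0   7   9   9   9  16  18  18  18  25
  5   0   0   5   7   9  12  14  16  18  21  23  25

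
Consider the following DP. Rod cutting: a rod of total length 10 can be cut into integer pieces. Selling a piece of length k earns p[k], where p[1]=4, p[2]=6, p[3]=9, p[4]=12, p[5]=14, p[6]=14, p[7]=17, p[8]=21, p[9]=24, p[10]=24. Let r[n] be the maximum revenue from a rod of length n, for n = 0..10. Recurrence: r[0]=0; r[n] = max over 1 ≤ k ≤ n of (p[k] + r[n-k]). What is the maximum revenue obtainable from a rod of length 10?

40

   n    0    1    2    3    4    5    6    7    8    9   10
r[n]    0    4    8   12   16   20   24   28   32   36   40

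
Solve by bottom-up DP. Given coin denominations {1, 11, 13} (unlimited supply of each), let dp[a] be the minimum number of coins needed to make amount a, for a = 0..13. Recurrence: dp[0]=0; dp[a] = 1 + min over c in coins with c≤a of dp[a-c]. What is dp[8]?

8

 a  0  1  2  3  4  5  6  7  8  9 10 11 12 13
dp  0  1  2  3  4  5  6  7  8  9 10  1  2  1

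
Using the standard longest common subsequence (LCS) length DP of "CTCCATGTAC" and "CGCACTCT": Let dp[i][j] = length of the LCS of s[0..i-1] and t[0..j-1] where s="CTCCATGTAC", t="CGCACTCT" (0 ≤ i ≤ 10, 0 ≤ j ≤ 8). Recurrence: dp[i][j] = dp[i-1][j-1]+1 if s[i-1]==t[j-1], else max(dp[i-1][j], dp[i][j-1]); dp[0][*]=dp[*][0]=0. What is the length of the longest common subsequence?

   ''  C  G  C  A  C  T  C  T
''  0  0  0  0  0  0  0  0  0
 C  0  1  1  1  1  1  1  1  1
 T  0  1  1  1  1  1  2  2  2
 C  0  1  1  2  2  2  2  3  3
 C  0  1  1  2  2  3  3  3  3
 A  0  1  1  2  3  3  3  3  3
 T  0  1  1  2  3  3  4  4  4
 G  0  1  2  2  3  3  4  4  4
 T  0  1  2  2  3  3  4  4  5
 A  0  1  2  2  3  3  4  4  5
 C  0  1  2  3  3  4  4  5  5

5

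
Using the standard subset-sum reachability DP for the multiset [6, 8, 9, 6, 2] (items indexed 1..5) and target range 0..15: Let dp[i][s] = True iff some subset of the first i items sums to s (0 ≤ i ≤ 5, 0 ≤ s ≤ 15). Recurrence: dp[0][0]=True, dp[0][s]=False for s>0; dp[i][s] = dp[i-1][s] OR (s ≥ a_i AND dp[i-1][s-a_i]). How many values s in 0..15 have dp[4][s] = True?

i\s   0   1   2   3   4   5   6   7   8   9  10  11  12  13  14  15
  0   T   F   F   F   F   F   F   F   F   F   F   F   F   F   F   F
  1   T   F   F   F   F   F   T   F   F   F   F   F   F   F   F   F
  2   T   F   F   F   F   F   T   F   T   F   F   F   F   F   T   F
  3   T   F   F   F   F   F   T   F   T   T   F   F   F   F   T   T
  4   T   F   F   F   F   F   T   F   T   T   F   F   T   F   T   T
  5   T   F   T   F   F   F   T   F   T   T   T   T   T   F   T   T

7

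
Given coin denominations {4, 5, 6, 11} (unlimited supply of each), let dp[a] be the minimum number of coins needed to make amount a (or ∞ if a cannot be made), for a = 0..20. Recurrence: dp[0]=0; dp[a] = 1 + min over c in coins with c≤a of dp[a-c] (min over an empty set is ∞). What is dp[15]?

 a  0  1  2  3  4  5  6  7  8  9 10 11 12 13 14 15 16 17 18 19 20
dp  0  -  -  -  1  1  1  -  2  2  2  1  2  3  3  2  2  2  3  3  3
(- denotes ∞ / unreachable)

2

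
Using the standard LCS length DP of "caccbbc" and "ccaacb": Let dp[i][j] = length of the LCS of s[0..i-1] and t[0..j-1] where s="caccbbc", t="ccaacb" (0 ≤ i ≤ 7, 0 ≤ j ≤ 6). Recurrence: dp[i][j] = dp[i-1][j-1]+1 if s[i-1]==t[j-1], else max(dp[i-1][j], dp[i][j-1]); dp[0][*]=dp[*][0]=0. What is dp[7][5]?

3

   ''  c  c  a  a  c  b
''  0  0  0  0  0  0  0
 c  0  1  1  1  1  1  1
 a  0  1  1  2  2  2  2
 c  0  1  2  2  2  3  3
 c  0  1  2  2  2  3  3
 b  0  1  2  2  2  3  4
 b  0  1  2  2  2  3  4
 c  0  1  2  2  2  3  4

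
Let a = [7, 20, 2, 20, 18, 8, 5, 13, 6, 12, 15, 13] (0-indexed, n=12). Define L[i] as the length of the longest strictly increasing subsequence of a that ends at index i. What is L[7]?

   i    0    1    2    3    4    5    6    7    8    9   10   11
a[i]    7   20    2   20   18    8    5   13    6   12   15   13
L[i]    1    2    1    2    2    2    2    3    3    4    5    5

3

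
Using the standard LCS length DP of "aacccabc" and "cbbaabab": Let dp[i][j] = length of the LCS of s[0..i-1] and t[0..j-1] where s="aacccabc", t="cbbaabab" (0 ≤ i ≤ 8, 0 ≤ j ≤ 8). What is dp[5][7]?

   ''  c  b  b  a  a  b  a  b
''  0  0  0  0  0  0  0  0  0
 a  0  0  0  0  1  1  1  1  1
 a  0  0  0  0  1  2  2  2  2
 c  0  1  1  1  1  2  2  2  2
 c  0  1  1  1  1  2  2  2  2
 c  0  1  1  1  1  2  2  2  2
 a  0  1  1  1  2  2  2  3  3
 b  0  1  2  2  2  2  3  3  4
 c  0  1  2  2  2  2  3  3  4

2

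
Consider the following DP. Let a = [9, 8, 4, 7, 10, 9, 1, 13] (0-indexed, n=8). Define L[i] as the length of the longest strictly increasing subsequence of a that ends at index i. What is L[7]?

4

   i    0    1    2    3    4    5    6    7
a[i]    9    8    4    7   10    9    1   13
L[i]    1    1    1    2    3    3    1    4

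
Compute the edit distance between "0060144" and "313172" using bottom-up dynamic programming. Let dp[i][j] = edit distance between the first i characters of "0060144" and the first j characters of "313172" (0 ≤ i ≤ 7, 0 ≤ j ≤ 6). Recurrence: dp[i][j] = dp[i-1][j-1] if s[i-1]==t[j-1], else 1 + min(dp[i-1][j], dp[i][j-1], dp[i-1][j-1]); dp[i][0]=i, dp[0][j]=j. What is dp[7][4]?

   ''  3  1  3  1  7  2
''  0  1  2  3  4  5  6
 0  1  1  2  3  4  5  6
 0  2  2  2  3  4  5  6
 6  3  3  3  3  4  5  6
 0  4  4  4  4  4  5  6
 1  5  5  4  5  4  5  6
 4  6  6  5  5  5  5  6
 4  7  7  6  6  6  6  6

6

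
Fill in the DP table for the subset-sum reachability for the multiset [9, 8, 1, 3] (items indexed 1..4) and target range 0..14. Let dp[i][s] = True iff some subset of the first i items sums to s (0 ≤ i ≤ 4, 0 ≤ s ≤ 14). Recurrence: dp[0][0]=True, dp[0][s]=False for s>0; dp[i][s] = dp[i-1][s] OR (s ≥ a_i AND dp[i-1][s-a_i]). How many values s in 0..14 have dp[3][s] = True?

5

i\s   0   1   2   3   4   5   6   7   8   9  10  11  12  13  14
  0   T   F   F   F   F   F   F   F   F   F   F   F   F   F   F
  1   T   F   F   F   F   F   F   F   F   T   F   F   F   F   F
  2   T   F   F   F   F   F   F   F   T   T   F   F   F   F   F
  3   T   T   F   F   F   F   F   F   T   T   T   F   F   F   F
  4   T   T   F   T   T   F   F   F   T   T   T   T   T   T   F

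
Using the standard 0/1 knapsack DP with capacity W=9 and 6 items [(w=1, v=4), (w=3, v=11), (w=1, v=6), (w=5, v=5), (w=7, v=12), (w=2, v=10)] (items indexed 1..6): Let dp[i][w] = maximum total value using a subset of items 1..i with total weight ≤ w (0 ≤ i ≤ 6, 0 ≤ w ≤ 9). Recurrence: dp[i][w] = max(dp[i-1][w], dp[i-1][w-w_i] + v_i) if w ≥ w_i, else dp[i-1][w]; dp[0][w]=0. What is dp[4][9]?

i\w   0   1   2   3   4   5   6   7   8   9
  0   0   0   0   0   0   0   0   0   0   0
  1   0   4   4   4   4   4   4   4   4   4
  2   0   4   4  11  15  15  15  15  15  15
  3   0   6  10  11  17  21  21  21  21  21
  4   0   6  10  11  17  21  21  21  21  22
  5   0   6  10  11  17  21  21  21  21  22
  6   0   6  10  16  20  21  27  31  31  31

22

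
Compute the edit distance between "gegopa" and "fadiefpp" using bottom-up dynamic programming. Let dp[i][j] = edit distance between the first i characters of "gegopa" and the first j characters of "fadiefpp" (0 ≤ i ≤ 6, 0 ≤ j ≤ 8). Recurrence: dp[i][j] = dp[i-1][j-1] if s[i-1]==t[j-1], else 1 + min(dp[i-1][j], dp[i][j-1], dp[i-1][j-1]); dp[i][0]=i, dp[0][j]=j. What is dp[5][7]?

6

   ''  f  a  d  i  e  f  p  p
''  0  1  2  3  4  5  6  7  8
 g  1  1  2  3  4  5  6  7  8
 e  2  2  2  3  4  4  5  6  7
 g  3  3  3  3  4  5  5  6  7
 o  4  4  4  4  4  5  6  6  7
 p  5  5  5  5  5  5  6  6  6
 a  6  6  5  6  6  6  6  7  7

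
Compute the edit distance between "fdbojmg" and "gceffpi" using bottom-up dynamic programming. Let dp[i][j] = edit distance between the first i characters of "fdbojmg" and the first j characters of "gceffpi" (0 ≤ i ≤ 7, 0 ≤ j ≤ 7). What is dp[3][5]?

5

   ''  g  c  e  f  f  p  i
''  0  1  2  3  4  5  6  7
 f  1  1  2  3  3  4  5  6
 d  2  2  2  3  4  4  5  6
 b  3  3  3  3  4  5  5  6
 o  4  4  4  4  4  5  6  6
 j  5  5  5  5  5  5  6  7
 m  6  6  6  6  6  6  6  7
 g  7  6  7  7  7  7  7  7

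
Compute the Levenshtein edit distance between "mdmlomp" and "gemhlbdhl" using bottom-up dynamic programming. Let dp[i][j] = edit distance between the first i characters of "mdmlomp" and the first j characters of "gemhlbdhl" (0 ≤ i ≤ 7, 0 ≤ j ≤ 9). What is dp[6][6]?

   ''  g  e  m  h  l  b  d  h  l
''  0  1  2  3  4  5  6  7  8  9
 m  1  1  2  2  3  4  5  6  7  8
 d  2  2  2  3  3  4  5  5  6  7
 m  3  3  3  2  3  4  5  6  6  7
 l  4  4  4  3  3  3  4  5  6  6
 o  5  5  5  4  4  4  4  5  6  7
 m  6  6  6  5  5  5  5  5  6  7
 p  7  7  7  6  6  6  6  6  6  7

5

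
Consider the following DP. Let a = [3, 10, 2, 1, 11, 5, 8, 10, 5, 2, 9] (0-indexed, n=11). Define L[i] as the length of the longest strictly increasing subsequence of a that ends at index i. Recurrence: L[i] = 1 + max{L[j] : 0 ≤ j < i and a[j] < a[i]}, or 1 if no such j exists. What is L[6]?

   i    0    1    2    3    4    5    6    7    8    9   10
a[i]    3   10    2    1   11    5    8   10    5    2    9
L[i]    1    2    1    1    3    2    3    4    2    2    4

3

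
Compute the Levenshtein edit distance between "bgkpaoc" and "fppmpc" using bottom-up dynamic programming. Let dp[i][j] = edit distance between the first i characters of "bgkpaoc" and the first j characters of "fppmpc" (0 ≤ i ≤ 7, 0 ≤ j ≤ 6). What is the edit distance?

   ''  f  p  p  m  p  c
''  0  1  2  3  4  5  6
 b  1  1  2  3  4  5  6
 g  2  2  2  3  4  5  6
 k  3  3  3  3  4  5  6
 p  4  4  3  3  4  4  5
 a  5  5  4  4  4  5  5
 o  6  6  5  5  5  5  6
 c  7  7  6  6  6  6  5

5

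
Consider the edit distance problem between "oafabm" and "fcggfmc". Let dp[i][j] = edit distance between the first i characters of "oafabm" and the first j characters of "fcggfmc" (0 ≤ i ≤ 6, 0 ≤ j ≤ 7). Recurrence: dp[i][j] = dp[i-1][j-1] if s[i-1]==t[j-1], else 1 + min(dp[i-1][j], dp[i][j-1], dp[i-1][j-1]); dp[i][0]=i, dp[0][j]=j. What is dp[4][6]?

   ''  f  c  g  g  f  m  c
''  0  1  2  3  4  5  6  7
 o  1  1  2  3  4  5  6  7
 a  2  2  2  3  4  5  6  7
 f  3  2  3  3  4  4  5  6
 a  4  3  3  4  4  5  5  6
 b  5  4  4  4  5  5  6  6
 m  6  5  5  5  5  6  5  6

5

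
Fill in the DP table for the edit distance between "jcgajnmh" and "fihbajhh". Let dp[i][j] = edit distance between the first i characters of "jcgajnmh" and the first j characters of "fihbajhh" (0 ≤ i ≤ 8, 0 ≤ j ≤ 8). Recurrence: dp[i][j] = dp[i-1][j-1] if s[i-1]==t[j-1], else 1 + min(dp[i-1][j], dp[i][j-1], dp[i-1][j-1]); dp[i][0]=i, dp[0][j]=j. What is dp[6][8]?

6

   ''  f  i  h  b  a  j  h  h
''  0  1  2  3  4  5  6  7  8
 j  1  1  2  3  4  5  5  6  7
 c  2  2  2  3  4  5  6  6  7
 g  3  3  3  3  4  5  6  7  7
 a  4  4  4  4  4  4  5  6  7
 j  5  5  5  5  5  5  4  5  6
 n  6  6  6  6  6  6  5  5  6
 m  7  7  7  7  7  7  6  6  6
 h  8  8  8  7  8  8  7  6  6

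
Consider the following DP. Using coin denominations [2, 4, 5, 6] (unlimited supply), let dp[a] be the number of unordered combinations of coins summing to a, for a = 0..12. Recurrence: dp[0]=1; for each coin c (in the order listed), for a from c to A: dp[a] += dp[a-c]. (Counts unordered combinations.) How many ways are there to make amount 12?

after  coin     0     1     2     3     4     5     6     7     8     9    10    11    12
          2     1     0     1     0     1     0     1     0     1     0     1     0     1
          4     1     0     1     0     2     0     2     0     3     0     3     0     4
          5     1     0     1     0     2     1     2     1     3     2     4     2     5
          6     1     0     1     0     2     1     3     1     4     2     6     3     8

8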